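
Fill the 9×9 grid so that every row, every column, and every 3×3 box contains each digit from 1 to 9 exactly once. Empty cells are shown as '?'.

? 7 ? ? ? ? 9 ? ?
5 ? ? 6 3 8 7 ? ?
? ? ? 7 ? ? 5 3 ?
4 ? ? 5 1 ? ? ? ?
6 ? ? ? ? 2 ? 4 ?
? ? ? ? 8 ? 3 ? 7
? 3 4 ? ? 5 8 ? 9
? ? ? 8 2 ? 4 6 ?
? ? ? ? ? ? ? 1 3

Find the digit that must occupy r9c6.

r2c8 = 2: row 2 has {3,5,6,7,8}; col 8 has {1,3,4,6}; box has {3,5,7,9} → only 2 remains.
r5c7 = 1: row 5 has {2,4,6}; col 7 has {3,4,5,7,8,9}; box has {3,4,7} → only 1 remains.
r7c4 = 1: row 7 has {3,4,5,8,9}; col 4 has {5,6,7,8}; box has {2,5,8} → only 1 remains.
r7c8 = 7: row 7 has {1,3,4,5,8,9}; col 8 has {1,2,3,4,6}; box has {1,3,4,6,8,9} → only 7 remains.
r8c9 = 5: row 8 has {2,4,6,8}; col 9 has {3,7,9}; box has {1,3,4,6,7,8,9} → only 5 remains.
r9c7 = 2: row 9 has {1,3}; col 7 has {1,3,4,5,7,8,9}; box has {1,3,4,5,6,7,8,9} → only 2 remains.
r1c8 = 8: row 1 has {7,9}; col 8 has {1,2,3,4,6,7}; box has {2,3,5,7,9} → only 8 remains.
r4c7 = 6: row 4 has {1,4,5}; col 7 has {1,2,3,4,5,7,8,9}; box has {1,3,4,7} → only 6 remains.
r4c8 = 9: row 4 has {1,4,5,6}; col 8 has {1,2,3,4,6,7,8}; box has {1,3,4,6,7} → only 9 remains.
r5c9 = 8: row 5 has {1,2,4,6}; col 9 has {3,5,7,9}; box has {1,3,4,6,7,9} → only 8 remains.
r6c8 = 5: row 6 has {3,7,8}; col 8 has {1,2,3,4,6,7,8,9}; box has {1,3,4,6,7,8,9} → only 5 remains.
r7c1 = 2: row 7 has {1,3,4,5,7,8,9}; col 1 has {4,5,6}; box has {3,4} → only 2 remains.
r7c5 = 6: row 7 has {1,2,3,4,5,7,8,9}; col 5 has {1,2,3,8}; box has {1,2,5,8} → only 6 remains.
r4c9 = 2: row 4 has {1,4,5,6,9}; col 9 has {3,5,7,8,9}; box has {1,3,4,5,6,7,8,9} → only 2 remains.
r4c2 = 8: row 4 has {1,2,4,5,6,9}; col 2 has {3,7}; box has {4,6} → only 8 remains.
r1c5 = 5: in row 1, 5 can only go here (every other open cell in that row sees a 5).
r6c6 = 6: in row 6, 6 can only go here (every other open cell in that row sees a 6).
r6c4 = 4: in row 6, 4 can only go here (every other open cell in that row sees a 4).
r1c4 = 2: row 1 has {5,7,8,9}; col 4 has {1,4,5,6,7,8}; box has {3,5,6,7,8} → only 2 remains.
r9c4 = 9: row 9 has {1,2,3}; col 4 has {1,2,4,5,6,7,8}; box has {1,2,5,6,8} → only 9 remains.
r5c4 = 3: row 5 has {1,2,4,6,8}; col 4 has {1,2,4,5,6,7,8,9}; box has {1,2,4,5,6,8} → only 3 remains.
r4c6 = 7: row 4 has {1,2,4,5,6,8,9}; col 6 has {2,5,6,8}; box has {1,2,3,4,5,6,8} → only 7 remains.
r5c5 = 9: row 5 has {1,2,3,4,6,8}; col 5 has {1,2,3,5,6,8}; box has {1,2,3,4,5,6,7,8} → only 9 remains.
r8c6 = 3: row 8 has {2,4,5,6,8}; col 6 has {2,5,6,7,8}; box has {1,2,5,6,8,9} → only 3 remains.
r9c6 = 4: row 9 has {1,2,3,9}; col 6 has {2,3,5,6,7,8}; box has {1,2,3,5,6,8,9} → only 4 remains.

4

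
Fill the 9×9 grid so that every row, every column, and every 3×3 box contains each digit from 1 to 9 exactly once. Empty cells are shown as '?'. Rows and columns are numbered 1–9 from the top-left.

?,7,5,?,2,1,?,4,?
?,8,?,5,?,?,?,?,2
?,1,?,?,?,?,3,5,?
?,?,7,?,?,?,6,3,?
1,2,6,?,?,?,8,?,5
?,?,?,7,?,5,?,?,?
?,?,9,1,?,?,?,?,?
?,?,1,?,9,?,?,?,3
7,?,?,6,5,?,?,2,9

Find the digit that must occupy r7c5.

r1c7 = 9: row 1 has {1,2,4,5,7}; col 7 has {3,6,8}; box has {2,3,4,5} → only 9 remains.
r5c8 = 7: in row 5, 7 can only go here (every other open cell in that row sees a 7).
r6c7 = 2: in row 6, 2 can only go here (every other open cell in that row sees a 2).
r6c5 = 6: in row 6, 6 can only go here (every other open cell in that row sees a 6).
r9c7 = 1: in row 9, 1 can only go here (every other open cell in that row sees a 1).
r2c7 = 7: row 2 has {2,5,8}; col 7 has {1,2,3,6,8,9}; box has {2,3,4,5,9} → only 7 remains.
r2c8 = 1: in row 2, 1 can only go here (every other open cell in that row sees a 1).
r6c8 = 9: row 6 has {2,5,6,7}; col 8 has {1,2,3,4,5,7}; box has {2,3,5,6,7,8} → only 9 remains.
r6c9 = 1: in row 6, 1 can only go here (every other open cell in that row sees a 1).
r4c9 = 4: row 4 has {3,6,7}; col 9 has {1,2,3,5,9}; box has {1,2,3,5,6,7,8,9} → only 4 remains.
r4c5 = 1: in row 4, 1 can only go here (every other open cell in that row sees a 1).
r8c6 = 7: in row 8, 7 can only go here (every other open cell in that row sees a 7).
r3c5 = 7: in row 3, 7 can only go here (every other open cell in that row sees a 7).
r7c9 = 7: in row 7, 7 can only go here (every other open cell in that row sees a 7).
r4c2 = 9: in column 2, 9 can only go here (every other open cell in that column sees a 9).
r4c1 = 5: in row 4, 5 can only go here (every other open cell in that row sees a 5).
r3c3 = 2: in column 3, 2 can only go here (every other open cell in that column sees a 2).
r7c5 = 8: in column 5, 8 can only go here (every other open cell in that column sees an 8).

8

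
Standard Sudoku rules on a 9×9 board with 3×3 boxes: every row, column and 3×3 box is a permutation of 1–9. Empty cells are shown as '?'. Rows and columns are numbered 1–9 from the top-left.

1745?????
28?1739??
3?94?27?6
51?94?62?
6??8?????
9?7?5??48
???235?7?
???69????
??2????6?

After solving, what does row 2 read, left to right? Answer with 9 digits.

286173954

row 2, column 8 = 5: row 2 has {1,2,3,7,8,9}; col 8 has {2,4,6,7}; box has {6,7,9} → only 5 remains.
row 2, column 9 = 4: row 2 has {1,2,3,5,7,8,9}; col 9 has {6,8}; box has {5,6,7,9} → only 4 remains.
row 3, column 2 = 5: row 3 has {2,3,4,6,7,9}; col 2 has {1,7,8}; box has {1,2,3,4,7,8,9} → only 5 remains.
row 3, column 5 = 8: row 3 has {2,3,4,5,6,7,9}; col 5 has {3,4,5,7,9}; box has {1,2,3,4,5,7} → only 8 remains.
row 3, column 8 = 1: row 3 has {2,3,4,5,6,7,8,9}; col 8 has {2,4,5,6,7}; box has {4,5,6,7,9} → only 1 remains.
row 4, column 6 = 7: row 4 has {1,2,4,5,6,9}; col 6 has {2,3,5}; box has {4,5,8,9} → only 7 remains.
row 4, column 9 = 3: row 4 has {1,2,4,5,6,7,9}; col 9 has {4,6,8}; box has {2,4,6,8} → only 3 remains.
row 5, column 3 = 3: row 5 has {6,8}; col 3 has {2,4,7,9}; box has {1,5,6,7,9} → only 3 remains.
row 5, column 6 = 1: row 5 has {3,6,8}; col 6 has {2,3,5,7}; box has {4,5,7,8,9} → only 1 remains.
row 5, column 7 = 5: row 5 has {1,3,6,8}; col 7 has {6,7,9}; box has {2,3,4,6,8} → only 5 remains.
row 5, column 8 = 9: row 5 has {1,3,5,6,8}; col 8 has {1,2,4,5,6,7}; box has {2,3,4,5,6,8} → only 9 remains.
row 5, column 9 = 7: row 5 has {1,3,5,6,8,9}; col 9 has {3,4,6,8}; box has {2,3,4,5,6,8,9} → only 7 remains.
row 6, column 2 = 2: row 6 has {4,5,7,8,9}; col 2 has {1,5,7,8}; box has {1,3,5,6,7,9} → only 2 remains.
row 6, column 4 = 3: row 6 has {2,4,5,7,8,9}; col 4 has {1,2,4,5,6,8,9}; box has {1,4,5,7,8,9} → only 3 remains.
row 6, column 6 = 6: row 6 has {2,3,4,5,7,8,9}; col 6 has {1,2,3,5,7}; box has {1,3,4,5,7,8,9} → only 6 remains.
row 6, column 7 = 1: row 6 has {2,3,4,5,6,7,8,9}; col 7 has {5,6,7,9}; box has {2,3,4,5,6,7,8,9} → only 1 remains.
row 9, column 4 = 7: row 9 has {2,6}; col 4 has {1,2,3,4,5,6,8,9}; box has {2,3,5,6,9} → only 7 remains.
row 9, column 5 = 1: row 9 has {2,6,7}; col 5 has {3,4,5,7,8,9}; box has {2,3,5,6,7,9} → only 1 remains.
row 1, column 5 = 6: row 1 has {1,4,5,7}; col 5 has {1,3,4,5,7,8,9}; box has {1,2,3,4,5,7,8} → only 6 remains.
row 1, column 6 = 9: row 1 has {1,4,5,6,7}; col 6 has {1,2,3,5,6,7}; box has {1,2,3,4,5,6,7,8} → only 9 remains.
row 1, column 9 = 2: row 1 has {1,4,5,6,7,9}; col 9 has {3,4,6,7,8}; box has {1,4,5,6,7,9} → only 2 remains.
row 2, column 3 = 6: row 2 has {1,2,3,4,5,7,8,9}; col 3 has {2,3,4,7,9}; box has {1,2,3,4,5,7,8,9} → only 6 remains.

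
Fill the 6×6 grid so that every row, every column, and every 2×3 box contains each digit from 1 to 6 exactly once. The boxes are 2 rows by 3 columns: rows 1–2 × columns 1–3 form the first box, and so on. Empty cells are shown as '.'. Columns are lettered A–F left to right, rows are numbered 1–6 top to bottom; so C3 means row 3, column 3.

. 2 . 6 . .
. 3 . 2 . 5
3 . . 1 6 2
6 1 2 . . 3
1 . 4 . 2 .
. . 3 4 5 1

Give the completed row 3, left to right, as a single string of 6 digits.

345162

F1 = 4 (sole candidate).
A2 = 4 (sole candidate).
E2 = 1 (sole candidate).
C3 = 5: row 3 has {1,2,3,6}; col 3 has {2,3,4}; box has {1,2,3,6} → only 5 remains.
D4 = 5 (sole candidate).
E4 = 4 (sole candidate).
D5 = 3 (sole candidate).
F5 = 6 (sole candidate).
A6 = 2 (sole candidate).
B6 = 6 (sole candidate).
A1 = 5 (sole candidate).
C1 = 1 (sole candidate).
E1 = 3 (sole candidate).
C2 = 6 (sole candidate).
B3 = 4: row 3 has {1,2,3,5,6}; col 2 has {1,2,3,6}; box has {1,2,3,5,6} → only 4 remains.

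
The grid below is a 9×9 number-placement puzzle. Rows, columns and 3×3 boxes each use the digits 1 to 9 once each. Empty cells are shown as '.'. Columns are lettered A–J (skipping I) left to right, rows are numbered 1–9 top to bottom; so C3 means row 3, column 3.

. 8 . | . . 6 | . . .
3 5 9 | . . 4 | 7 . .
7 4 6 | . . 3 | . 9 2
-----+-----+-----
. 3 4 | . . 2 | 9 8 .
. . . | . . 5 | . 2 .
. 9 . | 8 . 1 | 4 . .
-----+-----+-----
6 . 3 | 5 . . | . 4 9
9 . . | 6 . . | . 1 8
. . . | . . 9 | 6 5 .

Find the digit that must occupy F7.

8

H1 = 3 (sole candidate).
H2 = 6 (sole candidate).
J2 = 1 (sole candidate).
D3 = 1 (sole candidate).
D4 = 7 (sole candidate).
E4 = 6 (sole candidate).
J4 = 5 (sole candidate).
E6 = 3 (sole candidate).
H6 = 7 (sole candidate).
J6 = 6 (sole candidate).
G7 = 2 (sole candidate).
F8 = 7 (sole candidate).
G8 = 3 (sole candidate).
J9 = 7 (sole candidate).
G1 = 5 (sole candidate).
J1 = 4 (sole candidate).
D2 = 2 (sole candidate).
E2 = 8 (sole candidate).
E3 = 5 (sole candidate).
G3 = 8 (sole candidate).
A4 = 1 (sole candidate).
A5 = 8 (sole candidate).
C5 = 7 (sole candidate).
G5 = 1 (sole candidate).
J5 = 3 (sole candidate).
E7 = 1 (sole candidate).
F7 = 8: row 7 has {1,2,3,4,5,6,9}; col 6 has {1,2,3,4,5,6,7,9}; box has {1,5,6,7,9} → only 8 remains.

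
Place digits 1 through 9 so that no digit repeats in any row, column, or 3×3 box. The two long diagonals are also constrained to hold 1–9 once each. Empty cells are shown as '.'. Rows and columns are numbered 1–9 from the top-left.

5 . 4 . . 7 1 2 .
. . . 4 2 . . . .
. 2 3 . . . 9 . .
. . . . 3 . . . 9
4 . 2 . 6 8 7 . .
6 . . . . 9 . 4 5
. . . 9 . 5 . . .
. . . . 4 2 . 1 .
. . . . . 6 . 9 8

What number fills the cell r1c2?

6

r1c9 = 3 (sole candidate).
r2c2 = 7 (sole candidate).
r2c9 = 6 (sole candidate).
r3c6 = 1 (sole candidate).
r4c4 = 2 (sole candidate).
r4c6 = 4 (sole candidate).
r5c8 = 3 (sole candidate).
r5c9 = 1 (sole candidate).
r7c7 = 4 (sole candidate).
r8c9 = 7 (sole candidate).
r2c6 = 3 (sole candidate).
r3c1 = 8 (sole candidate).
r3c5 = 5 (sole candidate).
r3c8 = 7 (sole candidate).
r3c9 = 4 (sole candidate).
r5c4 = 5 (sole candidate).
r7c8 = 6 (sole candidate).
r7c9 = 2 (sole candidate).
r3c4 = 6 (sole candidate).
r4c8 = 8 (sole candidate).
r5c2 = 9 (sole candidate).
r6c7 = 2 (sole candidate).
r1c2 = 6: row 1 has {1,2,3,4,5,7}; col 2 has {2,7,9}; box has {2,3,4,5,7,8} → only 6 remains.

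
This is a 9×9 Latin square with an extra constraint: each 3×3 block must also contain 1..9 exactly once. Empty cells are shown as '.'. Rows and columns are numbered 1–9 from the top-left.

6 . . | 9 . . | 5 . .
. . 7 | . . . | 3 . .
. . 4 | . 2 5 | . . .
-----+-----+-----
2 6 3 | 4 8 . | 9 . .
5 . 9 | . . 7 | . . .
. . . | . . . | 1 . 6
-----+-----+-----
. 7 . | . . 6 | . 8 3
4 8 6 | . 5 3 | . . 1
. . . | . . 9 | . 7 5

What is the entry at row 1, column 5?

row 4, column 6 = 1: row 4 has {2,3,4,6,8,9}; col 6 has {3,5,6,7,9}; box has {4,7,8} → only 1 remains.
row 4, column 8 = 5: row 4 has {1,2,3,4,6,8,9}; col 8 has {7,8}; box has {1,6,9} → only 5 remains.
row 4, column 9 = 7: row 4 has {1,2,3,4,5,6,8,9}; col 9 has {1,3,5,6}; box has {1,5,6,9} → only 7 remains.
row 6, column 2 = 4: row 6 has {1,6}; col 2 has {6,7,8}; box has {2,3,5,6,9} → only 4 remains.
row 6, column 3 = 8: row 6 has {1,4,6}; col 3 has {3,4,6,7,9}; box has {2,3,4,5,6,9} → only 8 remains.
row 6, column 6 = 2: row 6 has {1,4,6,8}; col 6 has {1,3,5,6,7,9}; box has {1,4,7,8} → only 2 remains.
row 6, column 8 = 3: row 6 has {1,2,4,6,8}; col 8 has {5,7,8}; box has {1,5,6,7,9} → only 3 remains.
row 8, column 7 = 2: row 8 has {1,3,4,5,6,8}; col 7 has {1,3,5,9}; box has {1,3,5,7,8} → only 2 remains.
row 8, column 8 = 9: row 8 has {1,2,3,4,5,6,8}; col 8 has {3,5,7,8}; box has {1,2,3,5,7,8} → only 9 remains.
row 5, column 2 = 1: row 5 has {5,7,9}; col 2 has {4,6,7,8}; box has {2,3,4,5,6,8,9} → only 1 remains.
row 6, column 1 = 7: row 6 has {1,2,3,4,6,8}; col 1 has {2,4,5,6}; box has {1,2,3,4,5,6,8,9} → only 7 remains.
row 6, column 4 = 5: row 6 has {1,2,3,4,6,7,8}; col 4 has {4,9}; box has {1,2,4,7,8} → only 5 remains.
row 6, column 5 = 9: row 6 has {1,2,3,4,5,6,7,8}; col 5 has {2,5,8}; box has {1,2,4,5,7,8} → only 9 remains.
row 7, column 7 = 4: row 7 has {3,6,7,8}; col 7 has {1,2,3,5,9}; box has {1,2,3,5,7,8,9} → only 4 remains.
row 8, column 4 = 7: row 8 has {1,2,3,4,5,6,8,9}; col 4 has {4,5,9}; box has {3,5,6,9} → only 7 remains.
row 9, column 7 = 6: row 9 has {5,7,9}; col 7 has {1,2,3,4,5,9}; box has {1,2,3,4,5,7,8,9} → only 6 remains.
row 5, column 7 = 8: row 5 has {1,5,7,9}; col 7 has {1,2,3,4,5,6,9}; box has {1,3,5,6,7,9} → only 8 remains.
row 7, column 5 = 1: row 7 has {3,4,6,7,8}; col 5 has {2,5,8,9}; box has {3,5,6,7,9} → only 1 remains.
row 9, column 5 = 4: row 9 has {5,6,7,9}; col 5 has {1,2,5,8,9}; box has {1,3,5,6,7,9} → only 4 remains.
row 2, column 5 = 6: row 2 has {3,7}; col 5 has {1,2,4,5,8,9}; box has {2,5,9} → only 6 remains.
row 3, column 7 = 7: row 3 has {2,4,5}; col 7 has {1,2,3,4,5,6,8,9}; box has {3,5} → only 7 remains.
row 5, column 5 = 3: row 5 has {1,5,7,8,9}; col 5 has {1,2,4,5,6,8,9}; box has {1,2,4,5,7,8,9} → only 3 remains.
row 7, column 1 = 9: row 7 has {1,3,4,6,7,8}; col 1 has {2,4,5,6,7}; box has {4,6,7,8} → only 9 remains.
row 7, column 4 = 2: row 7 has {1,3,4,6,7,8,9}; col 4 has {4,5,7,9}; box has {1,3,4,5,6,7,9} → only 2 remains.
row 9, column 4 = 8: row 9 has {4,5,6,7,9}; col 4 has {2,4,5,7,9}; box has {1,2,3,4,5,6,7,9} → only 8 remains.
row 1, column 5 = 7: row 1 has {5,6,9}; col 5 has {1,2,3,4,5,6,8,9}; box has {2,5,6,9} → only 7 remains.

7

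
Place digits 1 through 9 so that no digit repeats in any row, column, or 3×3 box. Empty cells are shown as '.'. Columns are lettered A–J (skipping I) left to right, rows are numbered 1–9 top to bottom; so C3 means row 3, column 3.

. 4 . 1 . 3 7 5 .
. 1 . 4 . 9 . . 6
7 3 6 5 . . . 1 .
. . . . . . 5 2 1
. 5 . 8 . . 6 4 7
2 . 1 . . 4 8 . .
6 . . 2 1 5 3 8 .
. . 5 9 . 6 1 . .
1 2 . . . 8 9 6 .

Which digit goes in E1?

G2 = 2 (sole candidate).
H2 = 3 (sole candidate).
F3 = 2 (sole candidate).
G3 = 4 (sole candidate).
F4 = 7 (sole candidate).
F5 = 1 (sole candidate).
H6 = 9 (sole candidate).
J6 = 3 (sole candidate).
J7 = 4 (sole candidate).
H8 = 7 (sole candidate).
J8 = 2 (sole candidate).
J9 = 5 (sole candidate).
C2 = 8 (sole candidate).
E2 = 7 (sole candidate).
E3 = 8 (sole candidate).
J3 = 9 (sole candidate).
D6 = 6 (sole candidate).
E6 = 5 (sole candidate).
B8 = 8 (sole candidate).
A1 = 9 (sole candidate).
C1 = 2 (sole candidate).
E1 = 6: row 1 has {1,2,3,4,5,7,9}; col 5 has {1,5,7,8}; box has {1,2,3,4,5,7,8,9} → only 6 remains.

6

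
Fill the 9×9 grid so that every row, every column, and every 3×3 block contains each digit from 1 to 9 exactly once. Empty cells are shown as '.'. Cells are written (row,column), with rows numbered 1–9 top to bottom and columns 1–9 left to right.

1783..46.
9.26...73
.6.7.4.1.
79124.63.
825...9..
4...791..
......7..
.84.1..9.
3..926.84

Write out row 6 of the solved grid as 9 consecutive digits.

436879152

(3,1) = 5: row 3 has {1,4,6,7}; col 1 has {1,3,4,7,8,9}; box has {1,2,6,7,8,9} → only 5 remains.
(3,3) = 3: row 3 has {1,4,5,6,7}; col 3 has {1,2,4,5,8}; box has {1,2,5,6,7,8,9} → only 3 remains.
(5,4) = 1: row 5 has {2,5,8,9}; col 4 has {2,3,6,7,9}; box has {2,4,7,9} → only 1 remains.
(5,6) = 3: row 5 has {1,2,5,8,9}; col 6 has {4,6,9}; box has {1,2,4,7,9} → only 3 remains.
(5,8) = 4: row 5 has {1,2,3,5,8,9}; col 8 has {1,3,6,7,8,9}; box has {1,3,6,9} → only 4 remains.
(5,9) = 7: row 5 has {1,2,3,4,5,8,9}; col 9 has {3,4}; box has {1,3,4,6,9} → only 7 remains.
(6,2) = 3: row 6 has {1,4,7,9}; col 2 has {2,6,7,8,9}; box has {1,2,4,5,7,8,9} → only 3 remains.
(6,3) = 6: row 6 has {1,3,4,7,9}; col 3 has {1,2,3,4,5,8}; box has {1,2,3,4,5,7,8,9} → only 6 remains.
(7,3) = 9: row 7 has {7}; col 3 has {1,2,3,4,5,6,8}; box has {3,4,8} → only 9 remains.
(8,4) = 5: row 8 has {1,4,8,9}; col 4 has {1,2,3,6,7,9}; box has {1,2,6,9} → only 5 remains.
(8,6) = 7: row 8 has {1,4,5,8,9}; col 6 has {3,4,6,9}; box has {1,2,5,6,9} → only 7 remains.
(9,3) = 7: row 9 has {2,3,4,6,8,9}; col 3 has {1,2,3,4,5,6,8,9}; box has {3,4,8,9} → only 7 remains.
(9,7) = 5: row 9 has {2,3,4,6,7,8,9}; col 7 has {1,4,6,7,9}; box has {4,7,8,9} → only 5 remains.
(2,2) = 4: row 2 has {2,3,6,7,9}; col 2 has {2,3,6,7,8,9}; box has {1,2,3,5,6,7,8,9} → only 4 remains.
(2,7) = 8: row 2 has {2,3,4,6,7,9}; col 7 has {1,4,5,6,7,9}; box has {1,3,4,6,7} → only 8 remains.
(3,7) = 2: row 3 has {1,3,4,5,6,7}; col 7 has {1,4,5,6,7,8,9}; box has {1,3,4,6,7,8} → only 2 remains.
(3,9) = 9: row 3 has {1,2,3,4,5,6,7}; col 9 has {3,4,7}; box has {1,2,3,4,6,7,8} → only 9 remains.
(5,5) = 6: row 5 has {1,2,3,4,5,7,8,9}; col 5 has {1,2,4,7}; box has {1,2,3,4,7,9} → only 6 remains.
(6,4) = 8: row 6 has {1,3,4,6,7,9}; col 4 has {1,2,3,5,6,7,9}; box has {1,2,3,4,6,7,9} → only 8 remains.
(7,4) = 4: row 7 has {7,9}; col 4 has {1,2,3,5,6,7,8,9}; box has {1,2,5,6,7,9} → only 4 remains.
(7,6) = 8: row 7 has {4,7,9}; col 6 has {3,4,6,7,9}; box has {1,2,4,5,6,7,9} → only 8 remains.
(7,8) = 2: row 7 has {4,7,8,9}; col 8 has {1,3,4,6,7,8,9}; box has {4,5,7,8,9} → only 2 remains.
(8,7) = 3: row 8 has {1,4,5,7,8,9}; col 7 has {1,2,4,5,6,7,8,9}; box has {2,4,5,7,8,9} → only 3 remains.
(8,9) = 6: row 8 has {1,3,4,5,7,8,9}; col 9 has {3,4,7,9}; box has {2,3,4,5,7,8,9} → only 6 remains.
(9,2) = 1: row 9 has {2,3,4,5,6,7,8,9}; col 2 has {2,3,4,6,7,8,9}; box has {3,4,7,8,9} → only 1 remains.
(1,9) = 5: row 1 has {1,3,4,6,7,8}; col 9 has {3,4,6,7,9}; box has {1,2,3,4,6,7,8,9} → only 5 remains.
(2,5) = 5: row 2 has {2,3,4,6,7,8,9}; col 5 has {1,2,4,6,7}; box has {3,4,6,7} → only 5 remains.
(2,6) = 1: row 2 has {2,3,4,5,6,7,8,9}; col 6 has {3,4,6,7,8,9}; box has {3,4,5,6,7} → only 1 remains.
(3,5) = 8: row 3 has {1,2,3,4,5,6,7,9}; col 5 has {1,2,4,5,6,7}; box has {1,3,4,5,6,7} → only 8 remains.
(4,6) = 5: row 4 has {1,2,3,4,6,7,9}; col 6 has {1,3,4,6,7,8,9}; box has {1,2,3,4,6,7,8,9} → only 5 remains.
(4,9) = 8: row 4 has {1,2,3,4,5,6,7,9}; col 9 has {3,4,5,6,7,9}; box has {1,3,4,6,7,9} → only 8 remains.
(6,8) = 5: row 6 has {1,3,4,6,7,8,9}; col 8 has {1,2,3,4,6,7,8,9}; box has {1,3,4,6,7,8,9} → only 5 remains.
(6,9) = 2: row 6 has {1,3,4,5,6,7,8,9}; col 9 has {3,4,5,6,7,8,9}; box has {1,3,4,5,6,7,8,9} → only 2 remains.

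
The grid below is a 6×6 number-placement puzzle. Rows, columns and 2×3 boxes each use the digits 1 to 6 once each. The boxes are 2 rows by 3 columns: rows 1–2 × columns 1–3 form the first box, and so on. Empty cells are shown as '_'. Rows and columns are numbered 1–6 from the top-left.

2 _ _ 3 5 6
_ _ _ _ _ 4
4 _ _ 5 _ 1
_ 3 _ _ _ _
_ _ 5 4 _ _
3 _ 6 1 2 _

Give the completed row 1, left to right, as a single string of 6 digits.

r2c4 = 2 (sole candidate).
r2c5 = 1 (sole candidate).
r3c3 = 2 (sole candidate).
r4c3 = 1 (sole candidate).
r4c4 = 6 (sole candidate).
r4c5 = 4 (sole candidate).
r4c6 = 2 (sole candidate).
r5c1 = 1 (sole candidate).
r5c2 = 2 (sole candidate).
r5c6 = 3 (sole candidate).
r6c2 = 4 (sole candidate).
r6c6 = 5 (sole candidate).
r1c2 = 1: row 1 has {2,3,5,6}; col 2 has {2,3,4}; box has {2} → only 1 remains.
r1c3 = 4: row 1 has {1,2,3,5,6}; col 3 has {1,2,5,6}; box has {1,2} → only 4 remains.

214356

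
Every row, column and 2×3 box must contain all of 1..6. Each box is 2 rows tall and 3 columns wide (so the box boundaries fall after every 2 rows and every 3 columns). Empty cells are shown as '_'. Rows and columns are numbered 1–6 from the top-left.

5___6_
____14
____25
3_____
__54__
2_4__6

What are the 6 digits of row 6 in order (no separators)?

r2c1 = 6: row 2 has {1,4}; col 1 has {2,3,5}; box has {5} → only 6 remains.
r4c5 = 4: row 4 has {3}; col 5 has {1,2,6}; box has {2,5} → only 4 remains.
r4c6 = 1: row 4 has {3,4}; col 6 has {4,5,6}; box has {2,4,5} → only 1 remains.
r5c1 = 1: row 5 has {4,5}; col 1 has {2,3,5,6}; box has {2,4,5} → only 1 remains.
r5c5 = 3: row 5 has {1,4,5}; col 5 has {1,2,4,6}; box has {4,6} → only 3 remains.
r5c6 = 2: row 5 has {1,3,4,5}; col 6 has {1,4,5,6}; box has {3,4,6} → only 2 remains.
r6c2 = 3: row 6 has {2,4,6}; col 2 has {}; box has {1,2,4,5} → only 3 remains.
r6c5 = 5: row 6 has {2,3,4,6}; col 5 has {1,2,3,4,6}; box has {2,3,4,6} → only 5 remains.
r1c6 = 3: row 1 has {5,6}; col 6 has {1,2,4,5,6}; box has {1,4,6} → only 3 remains.
r2c2 = 2: row 2 has {1,4,6}; col 2 has {3}; box has {5,6} → only 2 remains.
r2c3 = 3: row 2 has {1,2,4,6}; col 3 has {4,5}; box has {2,5,6} → only 3 remains.
r2c4 = 5: row 2 has {1,2,3,4,6}; col 4 has {4}; box has {1,3,4,6} → only 5 remains.
r3c1 = 4: row 3 has {2,5}; col 1 has {1,2,3,5,6}; box has {3} → only 4 remains.
r4c4 = 6: row 4 has {1,3,4}; col 4 has {4,5}; box has {1,2,4,5} → only 6 remains.
r5c2 = 6: row 5 has {1,2,3,4,5}; col 2 has {2,3}; box has {1,2,3,4,5} → only 6 remains.
r6c4 = 1: row 6 has {2,3,4,5,6}; col 4 has {4,5,6}; box has {2,3,4,5,6} → only 1 remains.

234156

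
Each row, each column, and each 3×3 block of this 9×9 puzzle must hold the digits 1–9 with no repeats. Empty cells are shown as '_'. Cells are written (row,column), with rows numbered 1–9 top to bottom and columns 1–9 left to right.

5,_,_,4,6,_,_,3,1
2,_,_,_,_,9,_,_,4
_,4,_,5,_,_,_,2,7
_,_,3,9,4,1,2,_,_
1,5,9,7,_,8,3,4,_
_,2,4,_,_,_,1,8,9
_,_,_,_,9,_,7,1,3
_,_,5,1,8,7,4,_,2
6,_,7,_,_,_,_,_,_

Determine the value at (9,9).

(1,3) = 8 (sole candidate).
(1,6) = 2 (sole candidate).
(1,7) = 9 (sole candidate).
(3,6) = 3 (sole candidate).
(5,5) = 2 (sole candidate).
(5,9) = 6 (sole candidate).
(6,1) = 7 (sole candidate).
(7,2) = 8 (sole candidate).
(7,3) = 2 (sole candidate).
(7,4) = 6 (sole candidate).
(1,2) = 7 (sole candidate).
(2,4) = 8 (sole candidate).
(3,1) = 9 (sole candidate).
(3,5) = 1 (sole candidate).
(4,1) = 8 (sole candidate).
(4,2) = 6 (sole candidate).
(4,9) = 5 (sole candidate).
(6,4) = 3 (sole candidate).
(6,5) = 5 (sole candidate).
(6,6) = 6 (sole candidate).
(7,1) = 4 (sole candidate).
(7,6) = 5 (sole candidate).
(8,1) = 3 (sole candidate).
(8,2) = 9 (sole candidate).
(8,8) = 6 (sole candidate).
(9,2) = 1 (sole candidate).
(9,4) = 2 (sole candidate).
(9,5) = 3 (sole candidate).
(9,6) = 4 (sole candidate).
(9,9) = 8: row 9 has {1,2,3,4,6,7}; col 9 has {1,2,3,4,5,6,7,9}; box has {1,2,3,4,6,7} → only 8 remains.

8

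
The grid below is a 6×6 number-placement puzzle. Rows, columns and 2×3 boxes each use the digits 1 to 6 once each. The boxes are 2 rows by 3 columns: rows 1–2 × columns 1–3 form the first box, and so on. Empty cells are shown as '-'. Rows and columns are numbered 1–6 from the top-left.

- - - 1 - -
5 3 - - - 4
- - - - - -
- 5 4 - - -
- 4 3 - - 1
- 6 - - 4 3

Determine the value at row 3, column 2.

1

row 1, column 2 = 2 (sole candidate).
row 1, column 3 = 6 (sole candidate).
row 1, column 6 = 5 (sole candidate).
row 2, column 3 = 1 (sole candidate).
row 3, column 2 = 1: row 3 has {}; col 2 has {2,3,4,5,6}; box has {4,5} → only 1 remains.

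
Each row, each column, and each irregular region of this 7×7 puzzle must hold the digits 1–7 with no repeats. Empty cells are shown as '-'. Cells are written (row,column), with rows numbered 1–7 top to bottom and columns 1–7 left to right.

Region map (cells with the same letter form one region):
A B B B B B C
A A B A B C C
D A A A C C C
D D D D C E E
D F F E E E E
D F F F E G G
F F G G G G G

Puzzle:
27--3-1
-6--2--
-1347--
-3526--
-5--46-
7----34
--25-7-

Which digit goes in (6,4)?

(1,4) = 6: row 1 has {1,2,3,7}; col 4 has {2,4,5}; region has {2,3,7} → only 6 remains.
(2,1) = 5: row 2 has {2,6}; col 1 has {2,7}; region has {1,2,3,4,6} → only 5 remains.
(2,4) = 7: row 2 has {2,5,6}; col 4 has {2,4,5,6}; region has {1,2,3,4,5,6} → only 7 remains.
(2,6) = 4: row 2 has {2,5,6,7}; col 6 has {3,6,7}; region has {1,6,7} → only 4 remains.
(2,7) = 3: row 2 has {2,4,5,6,7}; col 7 has {1,4}; region has {1,4,6,7} → only 3 remains.
(3,1) = 6: row 3 has {1,3,4,7}; col 1 has {2,5,7}; region has {2,3,5,7} → only 6 remains.
(4,6) = 1: row 4 has {2,3,5,6}; col 6 has {3,4,6,7}; region has {4,6} → only 1 remains.
(4,7) = 7: row 4 has {1,2,3,5,6}; col 7 has {1,3,4}; region has {1,4,6} → only 7 remains.
(5,1) = 1: row 5 has {4,5,6}; col 1 has {2,5,6,7}; region has {2,3,5,6,7} → only 1 remains.
(5,3) = 7: row 5 has {1,4,5,6}; col 3 has {2,3,5}; region has {5} → only 7 remains.
(5,4) = 3: row 5 has {1,4,5,6,7}; col 4 has {2,4,5,6,7}; region has {1,4,6,7} → only 3 remains.
(5,7) = 2: row 5 has {1,3,4,5,6,7}; col 7 has {1,3,4,7}; region has {1,3,4,6,7} → only 2 remains.
(6,2) = 2: row 6 has {3,4,7}; col 2 has {1,3,5,6,7}; region has {5,7} → only 2 remains.
(6,4) = 1: row 6 has {2,3,4,7}; col 4 has {2,3,4,5,6,7}; region has {2,5,7} → only 1 remains.

1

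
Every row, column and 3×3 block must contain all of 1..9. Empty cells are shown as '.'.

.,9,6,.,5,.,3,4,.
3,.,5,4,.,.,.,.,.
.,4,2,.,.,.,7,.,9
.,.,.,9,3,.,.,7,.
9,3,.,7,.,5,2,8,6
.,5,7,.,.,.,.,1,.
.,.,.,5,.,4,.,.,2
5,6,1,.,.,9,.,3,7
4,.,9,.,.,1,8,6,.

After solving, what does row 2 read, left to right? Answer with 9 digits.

R2C8 = 2: row 2 has {3,4,5}; col 8 has {1,3,4,6,7,8}; box has {3,4,7,9} → only 2 remains.
R3C8 = 5 (sole candidate).
R5C3 = 4 (sole candidate).
R5C5 = 1 (sole candidate).
R7C8 = 9 (sole candidate).
R8C7 = 4 (sole candidate).
R9C9 = 5 (sole candidate).
R4C3 = 8 (sole candidate).
R4C7 = 5 (sole candidate).
R4C9 = 4 (sole candidate).
R6C7 = 9 (sole candidate).
R6C9 = 3 (sole candidate).
R7C3 = 3 (sole candidate).
R7C7 = 1 (sole candidate).
R2C7 = 6: row 2 has {2,3,4,5}; col 7 has {1,2,3,4,5,7,8,9}; box has {2,3,4,5,7,9} → only 6 remains.
R2C5 = 9: in row 2, 9 can only go here (every other open cell in that row sees a 9).
R6C5 = 4 (hidden single in row 6).
R7C5 = 6 (hidden single in row 7).
R3C5 = 8 (sole candidate).
R8C5 = 2 (sole candidate).
R9C4 = 3 (sole candidate).
R9C5 = 7 (sole candidate).
R2C6 = 7: row 2 has {2,3,4,5,6,9}; col 6 has {1,4,5,9}; box has {4,5,8,9} → only 7 remains.
R3C1 = 1 (sole candidate).
R3C4 = 6 (sole candidate).
R3C6 = 3 (sole candidate).
R8C4 = 8 (sole candidate).
R9C2 = 2 (sole candidate).
R1C6 = 2 (sole candidate).
R2C2 = 8: row 2 has {2,3,4,5,6,7,9}; col 2 has {2,3,4,5,6,9}; box has {1,2,3,4,5,6,9} → only 8 remains.
R2C9 = 1: row 2 has {2,3,4,5,6,7,8,9}; col 9 has {2,3,4,5,6,7,9}; box has {2,3,4,5,6,7,9} → only 1 remains.

385497621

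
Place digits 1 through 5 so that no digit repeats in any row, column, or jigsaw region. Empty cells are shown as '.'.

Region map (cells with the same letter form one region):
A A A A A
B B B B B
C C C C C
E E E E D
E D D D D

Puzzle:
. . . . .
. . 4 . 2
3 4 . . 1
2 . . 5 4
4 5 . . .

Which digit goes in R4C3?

1

R3C4 = 2 (sole candidate).
R5C5 = 3 (sole candidate).
R1C5 = 5 (sole candidate).
R3C3 = 5 (sole candidate).
R5C4 = 1 (sole candidate).
R1C1 = 1 (sole candidate).
R2C1 = 5 (sole candidate).
R2C4 = 3 (sole candidate).
R5C3 = 2 (sole candidate).
R1C3 = 3 (sole candidate).
R1C4 = 4 (sole candidate).
R2C2 = 1 (sole candidate).
R4C2 = 3 (sole candidate).
R4C3 = 1: row 4 has {2,3,4,5}; col 3 has {2,3,4,5}; region has {2,3,4,5} → only 1 remains.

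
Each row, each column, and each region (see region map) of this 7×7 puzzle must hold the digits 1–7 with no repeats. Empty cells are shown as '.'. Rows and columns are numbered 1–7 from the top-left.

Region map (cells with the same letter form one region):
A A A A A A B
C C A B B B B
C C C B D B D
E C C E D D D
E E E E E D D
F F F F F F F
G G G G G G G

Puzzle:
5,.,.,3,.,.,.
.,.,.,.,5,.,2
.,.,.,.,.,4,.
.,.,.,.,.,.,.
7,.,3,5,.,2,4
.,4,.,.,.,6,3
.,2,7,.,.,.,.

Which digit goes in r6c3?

r6c3 = 5: in row 6, 5 can only go here (every other open cell in that row sees a 5).

5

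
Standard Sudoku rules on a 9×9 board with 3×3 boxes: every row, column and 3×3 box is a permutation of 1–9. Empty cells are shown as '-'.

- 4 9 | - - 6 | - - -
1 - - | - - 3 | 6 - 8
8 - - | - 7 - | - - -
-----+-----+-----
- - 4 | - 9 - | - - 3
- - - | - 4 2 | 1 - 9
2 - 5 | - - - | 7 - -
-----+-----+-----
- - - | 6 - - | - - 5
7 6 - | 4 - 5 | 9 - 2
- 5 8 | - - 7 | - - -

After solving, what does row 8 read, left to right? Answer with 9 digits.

R4C1 = 6 (sole candidate).
R5C1 = 3 (sole candidate).
R5C3 = 7 (sole candidate).
R1C1 = 5 (sole candidate).
R2C3 = 2 (sole candidate).
R2C5 = 5 (sole candidate).
R3C2 = 3 (sole candidate).
R3C3 = 6 (sole candidate).
R5C2 = 8 (sole candidate).
R5C4 = 5 (sole candidate).
R5C8 = 6 (sole candidate).
R6C9 = 4 (sole candidate).
R2C2 = 7 (sole candidate).
R2C4 = 9 (sole candidate).
R2C8 = 4 (sole candidate).
R3C9 = 1 (sole candidate).
R4C2 = 1 (sole candidate).
R4C6 = 8 (sole candidate).
R6C2 = 9 (sole candidate).
R6C6 = 1 (sole candidate).
R6C8 = 8 (sole candidate).
R7C2 = 2 (sole candidate).
R7C6 = 9 (sole candidate).
R9C9 = 6 (sole candidate).
R1C9 = 7 (sole candidate).
R3C4 = 2 (sole candidate).
R3C6 = 4 (sole candidate).
R3C7 = 5 (sole candidate).
R3C8 = 9 (sole candidate).
R4C4 = 7 (sole candidate).
R4C7 = 2 (sole candidate).
R4C8 = 5 (sole candidate).
R6C4 = 3 (sole candidate).
R6C5 = 6 (sole candidate).
R7C1 = 4 (sole candidate).
R9C1 = 9 (sole candidate).
R9C4 = 1 (sole candidate).
R9C8 = 3 (sole candidate).
R1C4 = 8 (sole candidate).
R1C5 = 1 (sole candidate).
R1C7 = 3 (sole candidate).
R1C8 = 2 (sole candidate).
R7C7 = 8 (sole candidate).
R8C8 = 1: row 8 has {2,4,5,6,7,9}; col 8 has {2,3,4,5,6,8,9}; box has {2,3,5,6,8,9} → only 1 remains.
R9C5 = 2 (sole candidate).
R9C7 = 4 (sole candidate).
R7C5 = 3 (sole candidate).
R7C8 = 7 (sole candidate).
R8C3 = 3: row 8 has {1,2,4,5,6,7,9}; col 3 has {2,4,5,6,7,8,9}; box has {2,4,5,6,7,8,9} → only 3 remains.
R8C5 = 8: row 8 has {1,2,3,4,5,6,7,9}; col 5 has {1,2,3,4,5,6,7,9}; box has {1,2,3,4,5,6,7,9} → only 8 remains.

763485912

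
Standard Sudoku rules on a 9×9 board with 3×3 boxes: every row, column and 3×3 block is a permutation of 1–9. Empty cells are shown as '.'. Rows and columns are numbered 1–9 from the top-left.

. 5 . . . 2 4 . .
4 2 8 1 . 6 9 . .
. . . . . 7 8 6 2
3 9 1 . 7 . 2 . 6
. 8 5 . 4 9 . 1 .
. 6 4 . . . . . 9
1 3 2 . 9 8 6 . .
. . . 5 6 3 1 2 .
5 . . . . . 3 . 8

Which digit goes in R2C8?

R3C1 = 9 (sole candidate).
R3C2 = 1 (sole candidate).
R3C3 = 3 (sole candidate).
R3C4 = 4 (sole candidate).
R3C5 = 5 (sole candidate).
R4C4 = 8 (sole candidate).
R4C6 = 5 (sole candidate).
R4C8 = 4 (sole candidate).
R5C7 = 7 (sole candidate).
R5C9 = 3 (sole candidate).
R6C6 = 1 (sole candidate).
R6C7 = 5 (sole candidate).
R6C8 = 8 (sole candidate).
R7C4 = 7 (sole candidate).
R7C8 = 5 (sole candidate).
R7C9 = 4 (sole candidate).
R8C9 = 7 (sole candidate).
R9C4 = 2 (sole candidate).
R9C5 = 1 (sole candidate).
R9C6 = 4 (sole candidate).
R9C8 = 9 (sole candidate).
R1C9 = 1 (sole candidate).
R2C5 = 3 (sole candidate).
R2C8 = 7: row 2 has {1,2,3,4,6,8,9}; col 8 has {1,2,4,5,6,8,9}; box has {1,2,4,6,8,9} → only 7 remains.

7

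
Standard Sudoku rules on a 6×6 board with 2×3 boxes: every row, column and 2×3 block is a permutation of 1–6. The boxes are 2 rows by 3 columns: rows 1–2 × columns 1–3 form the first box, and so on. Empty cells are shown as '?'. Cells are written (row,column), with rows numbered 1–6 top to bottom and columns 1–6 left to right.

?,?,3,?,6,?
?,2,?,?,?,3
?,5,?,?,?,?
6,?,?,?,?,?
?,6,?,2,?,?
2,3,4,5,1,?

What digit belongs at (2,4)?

(5,6) = 4: row 5 has {2,6}; col 6 has {3}; box has {1,2,5} → only 4 remains.
(6,6) = 6: row 6 has {1,2,3,4,5}; col 6 has {3,4}; box has {1,2,4,5} → only 6 remains.
(5,5) = 3: row 5 has {2,4,6}; col 5 has {1,6}; box has {1,2,4,5,6} → only 3 remains.
(1,6) = 2: in row 1, 2 can only go here (every other open cell in that row sees a 2).
(3,6) = 1: row 3 has {5}; col 6 has {2,3,4,6}; box has {} → only 1 remains.
(4,6) = 5: row 4 has {6}; col 6 has {1,2,3,4,6}; box has {1} → only 5 remains.
(3,3) = 2: row 3 has {1,5}; col 3 has {3,4}; box has {5,6} → only 2 remains.
(3,5) = 4: row 3 has {1,2,5}; col 5 has {1,3,6}; box has {1,5} → only 4 remains.
(4,3) = 1: row 4 has {5,6}; col 3 has {2,3,4}; box has {2,5,6} → only 1 remains.
(4,4) = 3: row 4 has {1,5,6}; col 4 has {2,5}; box has {1,4,5} → only 3 remains.
(4,5) = 2: row 4 has {1,3,5,6}; col 5 has {1,3,4,6}; box has {1,3,4,5} → only 2 remains.
(5,3) = 5: row 5 has {2,3,4,6}; col 3 has {1,2,3,4}; box has {2,3,4,6} → only 5 remains.
(2,3) = 6: row 2 has {2,3}; col 3 has {1,2,3,4,5}; box has {2,3} → only 6 remains.
(2,5) = 5: row 2 has {2,3,6}; col 5 has {1,2,3,4,6}; box has {2,3,6} → only 5 remains.
(3,1) = 3: row 3 has {1,2,4,5}; col 1 has {2,6}; box has {1,2,5,6} → only 3 remains.
(3,4) = 6: row 3 has {1,2,3,4,5}; col 4 has {2,3,5}; box has {1,2,3,4,5} → only 6 remains.
(4,2) = 4: row 4 has {1,2,3,5,6}; col 2 has {2,3,5,6}; box has {1,2,3,5,6} → only 4 remains.
(5,1) = 1: row 5 has {2,3,4,5,6}; col 1 has {2,3,6}; box has {2,3,4,5,6} → only 1 remains.
(1,2) = 1: row 1 has {2,3,6}; col 2 has {2,3,4,5,6}; box has {2,3,6} → only 1 remains.
(1,4) = 4: row 1 has {1,2,3,6}; col 4 has {2,3,5,6}; box has {2,3,5,6} → only 4 remains.
(2,1) = 4: row 2 has {2,3,5,6}; col 1 has {1,2,3,6}; box has {1,2,3,6} → only 4 remains.
(2,4) = 1: row 2 has {2,3,4,5,6}; col 4 has {2,3,4,5,6}; box has {2,3,4,5,6} → only 1 remains.

1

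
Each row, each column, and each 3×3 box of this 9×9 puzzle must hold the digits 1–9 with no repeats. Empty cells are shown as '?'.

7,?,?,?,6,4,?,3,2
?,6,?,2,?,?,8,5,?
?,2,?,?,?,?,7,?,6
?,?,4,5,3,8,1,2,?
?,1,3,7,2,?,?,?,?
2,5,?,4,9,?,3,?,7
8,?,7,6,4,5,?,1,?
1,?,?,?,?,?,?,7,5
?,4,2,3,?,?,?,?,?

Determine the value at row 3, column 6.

9

row 1, column 7 = 9: row 1 has {2,3,4,6,7}; col 7 has {1,3,7,8}; box has {2,3,5,6,7,8} → only 9 remains.
row 3, column 8 = 4: row 3 has {2,6,7}; col 8 has {1,2,3,5,7}; box has {2,3,5,6,7,8,9} → only 4 remains.
row 4, column 9 = 9: row 4 has {1,2,3,4,5,8}; col 9 has {2,5,6,7}; box has {1,2,3,7} → only 9 remains.
row 5, column 6 = 6: row 5 has {1,2,3,7}; col 6 has {4,5,8}; box has {2,3,4,5,7,8,9} → only 6 remains.
row 5, column 8 = 8: row 5 has {1,2,3,6,7}; col 8 has {1,2,3,4,5,7}; box has {1,2,3,7,9} → only 8 remains.
row 5, column 9 = 4: row 5 has {1,2,3,6,7,8}; col 9 has {2,5,6,7,9}; box has {1,2,3,7,8,9} → only 4 remains.
row 6, column 6 = 1: row 6 has {2,3,4,5,7,9}; col 6 has {4,5,6,8}; box has {2,3,4,5,6,7,8,9} → only 1 remains.
row 6, column 8 = 6: row 6 has {1,2,3,4,5,7,9}; col 8 has {1,2,3,4,5,7,8}; box has {1,2,3,4,7,8,9} → only 6 remains.
row 7, column 7 = 2: row 7 has {1,4,5,6,7,8}; col 7 has {1,3,7,8,9}; box has {1,5,7} → only 2 remains.
row 7, column 9 = 3: row 7 has {1,2,4,5,6,7,8}; col 9 has {2,4,5,6,7,9}; box has {1,2,5,7} → only 3 remains.
row 8, column 5 = 8: row 8 has {1,5,7}; col 5 has {2,3,4,6,9}; box has {3,4,5,6} → only 8 remains.
row 9, column 7 = 6: row 9 has {2,3,4}; col 7 has {1,2,3,7,8,9}; box has {1,2,3,5,7} → only 6 remains.
row 9, column 8 = 9: row 9 has {2,3,4,6}; col 8 has {1,2,3,4,5,6,7,8}; box has {1,2,3,5,6,7} → only 9 remains.
row 9, column 9 = 8: row 9 has {2,3,4,6,9}; col 9 has {2,3,4,5,6,7,9}; box has {1,2,3,5,6,7,9} → only 8 remains.
row 1, column 2 = 8: row 1 has {2,3,4,6,7,9}; col 2 has {1,2,4,5,6}; box has {2,6,7} → only 8 remains.
row 1, column 4 = 1: row 1 has {2,3,4,6,7,8,9}; col 4 has {2,3,4,5,6,7}; box has {2,4,6} → only 1 remains.
row 2, column 5 = 7: row 2 has {2,5,6,8}; col 5 has {2,3,4,6,8,9}; box has {1,2,4,6} → only 7 remains.
row 2, column 9 = 1: row 2 has {2,5,6,7,8}; col 9 has {2,3,4,5,6,7,8,9}; box has {2,3,4,5,6,7,8,9} → only 1 remains.
row 3, column 5 = 5: row 3 has {2,4,6,7}; col 5 has {2,3,4,6,7,8,9}; box has {1,2,4,6,7} → only 5 remains.
row 4, column 1 = 6: row 4 has {1,2,3,4,5,8,9}; col 1 has {1,2,7,8}; box has {1,2,3,4,5} → only 6 remains.
row 4, column 2 = 7: row 4 has {1,2,3,4,5,6,8,9}; col 2 has {1,2,4,5,6,8}; box has {1,2,3,4,5,6} → only 7 remains.
row 5, column 1 = 9: row 5 has {1,2,3,4,6,7,8}; col 1 has {1,2,6,7,8}; box has {1,2,3,4,5,6,7} → only 9 remains.
row 5, column 7 = 5: row 5 has {1,2,3,4,6,7,8,9}; col 7 has {1,2,3,6,7,8,9}; box has {1,2,3,4,6,7,8,9} → only 5 remains.
row 6, column 3 = 8: row 6 has {1,2,3,4,5,6,7,9}; col 3 has {2,3,4,7}; box has {1,2,3,4,5,6,7,9} → only 8 remains.
row 7, column 2 = 9: row 7 has {1,2,3,4,5,6,7,8}; col 2 has {1,2,4,5,6,7,8}; box has {1,2,4,7,8} → only 9 remains.
row 8, column 2 = 3: row 8 has {1,5,7,8}; col 2 has {1,2,4,5,6,7,8,9}; box has {1,2,4,7,8,9} → only 3 remains.
row 8, column 3 = 6: row 8 has {1,3,5,7,8}; col 3 has {2,3,4,7,8}; box has {1,2,3,4,7,8,9} → only 6 remains.
row 8, column 4 = 9: row 8 has {1,3,5,6,7,8}; col 4 has {1,2,3,4,5,6,7}; box has {3,4,5,6,8} → only 9 remains.
row 8, column 6 = 2: row 8 has {1,3,5,6,7,8,9}; col 6 has {1,4,5,6,8}; box has {3,4,5,6,8,9} → only 2 remains.
row 8, column 7 = 4: row 8 has {1,2,3,5,6,7,8,9}; col 7 has {1,2,3,5,6,7,8,9}; box has {1,2,3,5,6,7,8,9} → only 4 remains.
row 9, column 1 = 5: row 9 has {2,3,4,6,8,9}; col 1 has {1,2,6,7,8,9}; box has {1,2,3,4,6,7,8,9} → only 5 remains.
row 9, column 5 = 1: row 9 has {2,3,4,5,6,8,9}; col 5 has {2,3,4,5,6,7,8,9}; box has {2,3,4,5,6,8,9} → only 1 remains.
row 9, column 6 = 7: row 9 has {1,2,3,4,5,6,8,9}; col 6 has {1,2,4,5,6,8}; box has {1,2,3,4,5,6,8,9} → only 7 remains.
row 1, column 3 = 5: row 1 has {1,2,3,4,6,7,8,9}; col 3 has {2,3,4,6,7,8}; box has {2,6,7,8} → only 5 remains.
row 2, column 3 = 9: row 2 has {1,2,5,6,7,8}; col 3 has {2,3,4,5,6,7,8}; box has {2,5,6,7,8} → only 9 remains.
row 2, column 6 = 3: row 2 has {1,2,5,6,7,8,9}; col 6 has {1,2,4,5,6,7,8}; box has {1,2,4,5,6,7} → only 3 remains.
row 3, column 1 = 3: row 3 has {2,4,5,6,7}; col 1 has {1,2,5,6,7,8,9}; box has {2,5,6,7,8,9} → only 3 remains.
row 3, column 3 = 1: row 3 has {2,3,4,5,6,7}; col 3 has {2,3,4,5,6,7,8,9}; box has {2,3,5,6,7,8,9} → only 1 remains.
row 3, column 4 = 8: row 3 has {1,2,3,4,5,6,7}; col 4 has {1,2,3,4,5,6,7,9}; box has {1,2,3,4,5,6,7} → only 8 remains.
row 3, column 6 = 9: row 3 has {1,2,3,4,5,6,7,8}; col 6 has {1,2,3,4,5,6,7,8}; box has {1,2,3,4,5,6,7,8} → only 9 remains.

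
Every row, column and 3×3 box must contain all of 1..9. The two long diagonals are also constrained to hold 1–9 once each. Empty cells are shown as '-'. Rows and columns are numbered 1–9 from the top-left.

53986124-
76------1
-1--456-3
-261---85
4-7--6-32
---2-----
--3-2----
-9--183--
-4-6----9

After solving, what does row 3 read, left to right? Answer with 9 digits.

row 1, column 9 = 7: row 1 has {1,2,3,4,5,6,8,9}; col 9 has {1,2,3,5,9}; box has {1,2,3,4,6}; anti-diagonal has {2,3,6,9} → only 7 remains.
row 2, column 8 = 5: row 2 has {1,6,7}; col 8 has {3,4,8}; box has {1,2,3,4,6,7}; anti-diagonal has {2,3,6,7,9} → only 5 remains.
row 3, column 8 = 9: row 3 has {1,3,4,5,6}; col 8 has {3,4,5,8}; box has {1,2,3,4,5,6,7} → only 9 remains.
row 4, column 6 = 4: row 4 has {1,2,5,6,8}; col 6 has {1,5,6,8}; box has {1,2,6}; anti-diagonal has {2,3,5,6,7,9} → only 4 remains.
row 5, column 5 = 8: row 5 has {2,3,4,6,7}; col 5 has {1,2,4,6}; box has {1,2,4,6}; main diagonal has {1,5,6,9}; anti-diagonal has {2,3,4,5,6,7,9} → only 8 remains.
row 9, column 1 = 1: row 9 has {4,6,9}; col 1 has {4,5,7}; box has {3,4,9}; anti-diagonal has {2,3,4,5,6,7,8,9} → only 1 remains.
row 2, column 7 = 8: row 2 has {1,5,6,7}; col 7 has {2,3,6}; box has {1,2,3,4,5,6,7,9} → only 8 remains.
row 3, column 3 = 2: row 3 has {1,3,4,5,6,9}; col 3 has {3,6,7,9}; box has {1,3,5,6,7,9}; main diagonal has {1,5,6,8,9} → only 2 remains.
row 3, column 4 = 7: row 3 has {1,2,3,4,5,6,9}; col 4 has {1,2,6,8}; box has {1,4,5,6,8} → only 7 remains.
row 5, column 2 = 5: row 5 has {2,3,4,6,7,8}; col 2 has {1,2,3,4,6,9}; box has {2,4,6,7} → only 5 remains.
row 5, column 4 = 9: row 5 has {2,3,4,5,6,7,8}; col 4 has {1,2,6,7,8}; box has {1,2,4,6,8} → only 9 remains.
row 5, column 7 = 1: row 5 has {2,3,4,5,6,7,8,9}; col 7 has {2,3,6,8}; box has {2,3,5,8} → only 1 remains.
row 6, column 2 = 8: row 6 has {2}; col 2 has {1,2,3,4,5,6,9}; box has {2,4,5,6,7} → only 8 remains.
row 6, column 3 = 1: row 6 has {2,8}; col 3 has {2,3,6,7,9}; box has {2,4,5,6,7,8} → only 1 remains.
row 7, column 2 = 7: row 7 has {2,3}; col 2 has {1,2,3,4,5,6,8,9}; box has {1,3,4,9} → only 7 remains.
row 7, column 6 = 9: row 7 has {2,3,7}; col 6 has {1,4,5,6,8}; box has {1,2,6,8} → only 9 remains.
row 7, column 7 = 4: row 7 has {2,3,7,9}; col 7 has {1,2,3,6,8}; box has {3,9}; main diagonal has {1,2,5,6,8,9} → only 4 remains.
row 8, column 3 = 5: row 8 has {1,3,8,9}; col 3 has {1,2,3,6,7,9}; box has {1,3,4,7,9} → only 5 remains.
row 8, column 4 = 4: row 8 has {1,3,5,8,9}; col 4 has {1,2,6,7,8,9}; box has {1,2,6,8,9} → only 4 remains.
row 8, column 8 = 7: row 8 has {1,3,4,5,8,9}; col 8 has {3,4,5,8,9}; box has {3,4,9}; main diagonal has {1,2,4,5,6,8,9} → only 7 remains.
row 8, column 9 = 6: row 8 has {1,3,4,5,7,8,9}; col 9 has {1,2,3,5,7,9}; box has {3,4,7,9} → only 6 remains.
row 9, column 3 = 8: row 9 has {1,4,6,9}; col 3 has {1,2,3,5,6,7,9}; box has {1,3,4,5,7,9} → only 8 remains.
row 9, column 7 = 5: row 9 has {1,4,6,8,9}; col 7 has {1,2,3,4,6,8}; box has {3,4,6,7,9} → only 5 remains.
row 9, column 8 = 2: row 9 has {1,4,5,6,8,9}; col 8 has {3,4,5,7,8,9}; box has {3,4,5,6,7,9} → only 2 remains.
row 2, column 3 = 4: row 2 has {1,5,6,7,8}; col 3 has {1,2,3,5,6,7,8,9}; box has {1,2,3,5,6,7,9} → only 4 remains.
row 2, column 4 = 3: row 2 has {1,4,5,6,7,8}; col 4 has {1,2,4,6,7,8,9}; box has {1,4,5,6,7,8} → only 3 remains.
row 2, column 5 = 9: row 2 has {1,3,4,5,6,7,8}; col 5 has {1,2,4,6,8}; box has {1,3,4,5,6,7,8} → only 9 remains.
row 2, column 6 = 2: row 2 has {1,3,4,5,6,7,8,9}; col 6 has {1,4,5,6,8,9}; box has {1,3,4,5,6,7,8,9} → only 2 remains.
row 3, column 1 = 8: row 3 has {1,2,3,4,5,6,7,9}; col 1 has {1,4,5,7}; box has {1,2,3,4,5,6,7,9} → only 8 remains.

812745693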